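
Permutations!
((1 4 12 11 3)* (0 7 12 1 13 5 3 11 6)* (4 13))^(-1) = (0 6 12 7)(1 4 3 5 13) = [6, 4, 2, 5, 3, 13, 12, 0, 8, 9, 10, 11, 7, 1]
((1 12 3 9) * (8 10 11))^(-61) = [0, 9, 2, 12, 4, 5, 6, 7, 11, 3, 8, 10, 1] = (1 9 3 12)(8 11 10)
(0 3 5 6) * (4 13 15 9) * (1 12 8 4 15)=(0 3 5 6)(1 12 8 4 13)(9 15)=[3, 12, 2, 5, 13, 6, 0, 7, 4, 15, 10, 11, 8, 1, 14, 9]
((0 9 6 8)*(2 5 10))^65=(0 9 6 8)(2 10 5)=[9, 1, 10, 3, 4, 2, 8, 7, 0, 6, 5]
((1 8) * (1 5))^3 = [0, 1, 2, 3, 4, 5, 6, 7, 8] = (8)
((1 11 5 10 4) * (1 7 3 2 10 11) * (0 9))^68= (11)(2 7 10 3 4)= [0, 1, 7, 4, 2, 5, 6, 10, 8, 9, 3, 11]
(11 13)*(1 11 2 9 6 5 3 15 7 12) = (1 11 13 2 9 6 5 3 15 7 12) = [0, 11, 9, 15, 4, 3, 5, 12, 8, 6, 10, 13, 1, 2, 14, 7]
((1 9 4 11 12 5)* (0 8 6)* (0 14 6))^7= [8, 9, 2, 3, 11, 1, 14, 7, 0, 4, 10, 12, 5, 13, 6]= (0 8)(1 9 4 11 12 5)(6 14)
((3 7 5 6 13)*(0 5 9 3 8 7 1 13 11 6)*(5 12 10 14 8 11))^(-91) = (14) = [0, 1, 2, 3, 4, 5, 6, 7, 8, 9, 10, 11, 12, 13, 14]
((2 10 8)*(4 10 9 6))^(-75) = (2 4)(6 8)(9 10) = [0, 1, 4, 3, 2, 5, 8, 7, 6, 10, 9]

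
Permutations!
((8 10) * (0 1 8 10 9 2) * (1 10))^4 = (0 9 1)(2 8 10) = [9, 0, 8, 3, 4, 5, 6, 7, 10, 1, 2]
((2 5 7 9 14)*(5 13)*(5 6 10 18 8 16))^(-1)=[0, 1, 14, 3, 4, 16, 13, 5, 18, 7, 6, 11, 12, 2, 9, 15, 8, 17, 10]=(2 14 9 7 5 16 8 18 10 6 13)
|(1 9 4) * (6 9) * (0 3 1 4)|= 5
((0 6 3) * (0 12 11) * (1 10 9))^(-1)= [11, 9, 2, 6, 4, 5, 0, 7, 8, 10, 1, 12, 3]= (0 11 12 3 6)(1 9 10)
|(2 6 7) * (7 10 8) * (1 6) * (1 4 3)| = |(1 6 10 8 7 2 4 3)| = 8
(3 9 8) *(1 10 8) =(1 10 8 3 9) =[0, 10, 2, 9, 4, 5, 6, 7, 3, 1, 8]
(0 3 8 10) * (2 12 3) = (0 2 12 3 8 10) = [2, 1, 12, 8, 4, 5, 6, 7, 10, 9, 0, 11, 3]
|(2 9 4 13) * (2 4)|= 2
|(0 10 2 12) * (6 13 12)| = 6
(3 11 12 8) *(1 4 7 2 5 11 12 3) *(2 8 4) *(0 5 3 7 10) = (0 5 11 7 8 1 2 3 12 4 10) = [5, 2, 3, 12, 10, 11, 6, 8, 1, 9, 0, 7, 4]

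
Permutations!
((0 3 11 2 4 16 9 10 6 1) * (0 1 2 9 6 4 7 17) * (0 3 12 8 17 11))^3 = (0 17 12 3 8)(2 9 16 7 10 6 11 4) = [17, 1, 9, 8, 2, 5, 11, 10, 0, 16, 6, 4, 3, 13, 14, 15, 7, 12]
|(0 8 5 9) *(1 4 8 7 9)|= |(0 7 9)(1 4 8 5)|= 12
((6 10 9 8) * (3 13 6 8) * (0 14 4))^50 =[4, 1, 2, 3, 14, 5, 6, 7, 8, 9, 10, 11, 12, 13, 0] =(0 4 14)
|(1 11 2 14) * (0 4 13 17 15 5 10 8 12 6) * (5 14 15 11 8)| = 12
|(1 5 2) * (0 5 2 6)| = 6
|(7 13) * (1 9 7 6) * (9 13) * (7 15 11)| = 12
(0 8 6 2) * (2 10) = (0 8 6 10 2) = [8, 1, 0, 3, 4, 5, 10, 7, 6, 9, 2]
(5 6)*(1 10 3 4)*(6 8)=(1 10 3 4)(5 8 6)=[0, 10, 2, 4, 1, 8, 5, 7, 6, 9, 3]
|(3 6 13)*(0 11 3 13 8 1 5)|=7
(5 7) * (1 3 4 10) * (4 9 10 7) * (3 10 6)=[0, 10, 2, 9, 7, 4, 3, 5, 8, 6, 1]=(1 10)(3 9 6)(4 7 5)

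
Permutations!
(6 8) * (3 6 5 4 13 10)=(3 6 8 5 4 13 10)=[0, 1, 2, 6, 13, 4, 8, 7, 5, 9, 3, 11, 12, 10]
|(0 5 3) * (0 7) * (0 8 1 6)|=7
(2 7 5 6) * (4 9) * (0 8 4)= (0 8 4 9)(2 7 5 6)= [8, 1, 7, 3, 9, 6, 2, 5, 4, 0]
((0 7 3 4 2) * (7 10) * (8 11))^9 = (0 3)(2 7)(4 10)(8 11) = [3, 1, 7, 0, 10, 5, 6, 2, 11, 9, 4, 8]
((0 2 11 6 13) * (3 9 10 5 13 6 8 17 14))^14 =(0 8 3 5 2 17 9 13 11 14 10) =[8, 1, 17, 5, 4, 2, 6, 7, 3, 13, 0, 14, 12, 11, 10, 15, 16, 9]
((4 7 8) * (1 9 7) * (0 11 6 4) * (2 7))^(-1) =[8, 4, 9, 3, 6, 5, 11, 2, 7, 1, 10, 0] =(0 8 7 2 9 1 4 6 11)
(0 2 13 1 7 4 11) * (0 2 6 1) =(0 6 1 7 4 11 2 13) =[6, 7, 13, 3, 11, 5, 1, 4, 8, 9, 10, 2, 12, 0]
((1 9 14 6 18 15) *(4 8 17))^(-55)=(1 15 18 6 14 9)(4 17 8)=[0, 15, 2, 3, 17, 5, 14, 7, 4, 1, 10, 11, 12, 13, 9, 18, 16, 8, 6]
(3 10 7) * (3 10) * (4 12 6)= (4 12 6)(7 10)= [0, 1, 2, 3, 12, 5, 4, 10, 8, 9, 7, 11, 6]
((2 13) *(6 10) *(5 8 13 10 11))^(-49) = (13) = [0, 1, 2, 3, 4, 5, 6, 7, 8, 9, 10, 11, 12, 13]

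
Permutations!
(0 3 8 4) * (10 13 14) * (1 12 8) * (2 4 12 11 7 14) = (0 3 1 11 7 14 10 13 2 4)(8 12) = [3, 11, 4, 1, 0, 5, 6, 14, 12, 9, 13, 7, 8, 2, 10]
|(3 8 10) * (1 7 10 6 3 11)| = |(1 7 10 11)(3 8 6)| = 12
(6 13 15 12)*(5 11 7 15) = [0, 1, 2, 3, 4, 11, 13, 15, 8, 9, 10, 7, 6, 5, 14, 12] = (5 11 7 15 12 6 13)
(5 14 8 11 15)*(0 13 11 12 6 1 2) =(0 13 11 15 5 14 8 12 6 1 2) =[13, 2, 0, 3, 4, 14, 1, 7, 12, 9, 10, 15, 6, 11, 8, 5]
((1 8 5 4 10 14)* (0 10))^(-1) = [4, 14, 2, 3, 5, 8, 6, 7, 1, 9, 0, 11, 12, 13, 10] = (0 4 5 8 1 14 10)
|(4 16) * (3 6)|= 2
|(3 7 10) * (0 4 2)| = 3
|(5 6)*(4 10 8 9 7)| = |(4 10 8 9 7)(5 6)| = 10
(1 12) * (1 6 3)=(1 12 6 3)=[0, 12, 2, 1, 4, 5, 3, 7, 8, 9, 10, 11, 6]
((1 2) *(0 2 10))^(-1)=(0 10 1 2)=[10, 2, 0, 3, 4, 5, 6, 7, 8, 9, 1]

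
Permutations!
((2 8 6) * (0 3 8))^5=(8)=[0, 1, 2, 3, 4, 5, 6, 7, 8]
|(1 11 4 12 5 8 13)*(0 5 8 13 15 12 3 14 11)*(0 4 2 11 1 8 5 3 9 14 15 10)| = 8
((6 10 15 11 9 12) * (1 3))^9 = (1 3)(6 11)(9 10)(12 15) = [0, 3, 2, 1, 4, 5, 11, 7, 8, 10, 9, 6, 15, 13, 14, 12]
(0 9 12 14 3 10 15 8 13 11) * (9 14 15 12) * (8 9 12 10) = (0 14 3 8 13 11)(9 12 15) = [14, 1, 2, 8, 4, 5, 6, 7, 13, 12, 10, 0, 15, 11, 3, 9]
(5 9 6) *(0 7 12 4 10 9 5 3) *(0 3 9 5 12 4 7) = (4 10 5 12 7)(6 9) = [0, 1, 2, 3, 10, 12, 9, 4, 8, 6, 5, 11, 7]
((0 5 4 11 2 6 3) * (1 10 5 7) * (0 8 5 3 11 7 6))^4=[0, 5, 2, 7, 3, 10, 6, 8, 1, 9, 4, 11]=(11)(1 5 10 4 3 7 8)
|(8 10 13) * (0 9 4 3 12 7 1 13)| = 10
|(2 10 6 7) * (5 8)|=|(2 10 6 7)(5 8)|=4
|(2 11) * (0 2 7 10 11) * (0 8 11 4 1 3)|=9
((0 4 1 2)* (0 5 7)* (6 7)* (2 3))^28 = (0 2)(1 6)(3 7)(4 5) = [2, 6, 0, 7, 5, 4, 1, 3]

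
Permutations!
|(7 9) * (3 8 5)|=|(3 8 5)(7 9)|=6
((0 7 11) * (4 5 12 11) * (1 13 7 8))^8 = (0 11 12 5 4 7 13 1 8) = [11, 8, 2, 3, 7, 4, 6, 13, 0, 9, 10, 12, 5, 1]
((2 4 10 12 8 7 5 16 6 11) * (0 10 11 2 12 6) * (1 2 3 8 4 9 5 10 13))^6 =(0 16 5 9 2 1 13)(3 8 7 10 6) =[16, 13, 1, 8, 4, 9, 3, 10, 7, 2, 6, 11, 12, 0, 14, 15, 5]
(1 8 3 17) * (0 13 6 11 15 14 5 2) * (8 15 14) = [13, 15, 0, 17, 4, 2, 11, 7, 3, 9, 10, 14, 12, 6, 5, 8, 16, 1] = (0 13 6 11 14 5 2)(1 15 8 3 17)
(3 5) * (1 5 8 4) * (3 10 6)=(1 5 10 6 3 8 4)=[0, 5, 2, 8, 1, 10, 3, 7, 4, 9, 6]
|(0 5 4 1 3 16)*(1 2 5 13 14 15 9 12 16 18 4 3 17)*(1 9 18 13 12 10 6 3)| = |(0 12 16)(1 17 9 10 6 3 13 14 15 18 4 2 5)| = 39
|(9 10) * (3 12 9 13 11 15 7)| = |(3 12 9 10 13 11 15 7)| = 8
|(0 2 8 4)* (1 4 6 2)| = 3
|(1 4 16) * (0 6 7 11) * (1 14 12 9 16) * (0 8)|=|(0 6 7 11 8)(1 4)(9 16 14 12)|=20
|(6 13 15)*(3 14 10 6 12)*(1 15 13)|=7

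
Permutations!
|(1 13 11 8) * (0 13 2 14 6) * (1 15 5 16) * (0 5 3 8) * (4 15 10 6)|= 33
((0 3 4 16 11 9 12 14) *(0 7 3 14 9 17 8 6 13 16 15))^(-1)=(0 15 4 3 7 14)(6 8 17 11 16 13)(9 12)=[15, 1, 2, 7, 3, 5, 8, 14, 17, 12, 10, 16, 9, 6, 0, 4, 13, 11]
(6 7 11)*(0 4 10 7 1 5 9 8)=(0 4 10 7 11 6 1 5 9 8)=[4, 5, 2, 3, 10, 9, 1, 11, 0, 8, 7, 6]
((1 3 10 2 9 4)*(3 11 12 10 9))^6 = [0, 9, 12, 10, 3, 5, 6, 7, 8, 2, 11, 4, 1] = (1 9 2 12)(3 10 11 4)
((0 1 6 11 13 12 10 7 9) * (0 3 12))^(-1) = (0 13 11 6 1)(3 9 7 10 12) = [13, 0, 2, 9, 4, 5, 1, 10, 8, 7, 12, 6, 3, 11]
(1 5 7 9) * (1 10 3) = (1 5 7 9 10 3) = [0, 5, 2, 1, 4, 7, 6, 9, 8, 10, 3]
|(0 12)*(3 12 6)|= |(0 6 3 12)|= 4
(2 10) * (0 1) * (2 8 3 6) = (0 1)(2 10 8 3 6) = [1, 0, 10, 6, 4, 5, 2, 7, 3, 9, 8]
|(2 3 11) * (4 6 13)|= |(2 3 11)(4 6 13)|= 3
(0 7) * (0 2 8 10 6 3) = (0 7 2 8 10 6 3) = [7, 1, 8, 0, 4, 5, 3, 2, 10, 9, 6]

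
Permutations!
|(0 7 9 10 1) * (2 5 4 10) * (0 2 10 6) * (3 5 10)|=|(0 7 9 3 5 4 6)(1 2 10)|=21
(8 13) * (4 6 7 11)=[0, 1, 2, 3, 6, 5, 7, 11, 13, 9, 10, 4, 12, 8]=(4 6 7 11)(8 13)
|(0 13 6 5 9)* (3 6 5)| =4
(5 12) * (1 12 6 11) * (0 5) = (0 5 6 11 1 12) = [5, 12, 2, 3, 4, 6, 11, 7, 8, 9, 10, 1, 0]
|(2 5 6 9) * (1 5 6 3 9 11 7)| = |(1 5 3 9 2 6 11 7)| = 8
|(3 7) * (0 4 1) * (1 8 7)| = 6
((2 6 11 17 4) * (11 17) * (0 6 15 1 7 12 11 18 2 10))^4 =(0 10 4 17 6)(1 18 7 2 12 15 11) =[10, 18, 12, 3, 17, 5, 0, 2, 8, 9, 4, 1, 15, 13, 14, 11, 16, 6, 7]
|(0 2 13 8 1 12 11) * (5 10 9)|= |(0 2 13 8 1 12 11)(5 10 9)|= 21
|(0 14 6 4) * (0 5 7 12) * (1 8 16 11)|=|(0 14 6 4 5 7 12)(1 8 16 11)|=28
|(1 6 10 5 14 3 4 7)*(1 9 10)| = 14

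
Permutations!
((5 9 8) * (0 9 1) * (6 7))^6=(0 9 8 5 1)=[9, 0, 2, 3, 4, 1, 6, 7, 5, 8]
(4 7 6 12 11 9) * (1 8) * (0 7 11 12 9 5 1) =(12)(0 7 6 9 4 11 5 1 8) =[7, 8, 2, 3, 11, 1, 9, 6, 0, 4, 10, 5, 12]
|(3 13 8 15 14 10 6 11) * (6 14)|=|(3 13 8 15 6 11)(10 14)|=6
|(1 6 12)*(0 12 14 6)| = 6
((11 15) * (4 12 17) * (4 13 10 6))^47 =(4 6 10 13 17 12)(11 15) =[0, 1, 2, 3, 6, 5, 10, 7, 8, 9, 13, 15, 4, 17, 14, 11, 16, 12]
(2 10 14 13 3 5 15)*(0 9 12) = [9, 1, 10, 5, 4, 15, 6, 7, 8, 12, 14, 11, 0, 3, 13, 2] = (0 9 12)(2 10 14 13 3 5 15)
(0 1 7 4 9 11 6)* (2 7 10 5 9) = [1, 10, 7, 3, 2, 9, 0, 4, 8, 11, 5, 6] = (0 1 10 5 9 11 6)(2 7 4)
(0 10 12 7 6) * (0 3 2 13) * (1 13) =(0 10 12 7 6 3 2 1 13) =[10, 13, 1, 2, 4, 5, 3, 6, 8, 9, 12, 11, 7, 0]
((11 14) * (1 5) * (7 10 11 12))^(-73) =(1 5)(7 11 12 10 14) =[0, 5, 2, 3, 4, 1, 6, 11, 8, 9, 14, 12, 10, 13, 7]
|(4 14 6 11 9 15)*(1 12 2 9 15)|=|(1 12 2 9)(4 14 6 11 15)|=20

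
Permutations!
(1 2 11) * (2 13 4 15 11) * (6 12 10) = (1 13 4 15 11)(6 12 10) = [0, 13, 2, 3, 15, 5, 12, 7, 8, 9, 6, 1, 10, 4, 14, 11]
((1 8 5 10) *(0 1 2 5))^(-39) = (10) = [0, 1, 2, 3, 4, 5, 6, 7, 8, 9, 10]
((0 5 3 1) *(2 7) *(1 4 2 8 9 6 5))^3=(0 1)(2 9 3 7 6 4 8 5)=[1, 0, 9, 7, 8, 2, 4, 6, 5, 3]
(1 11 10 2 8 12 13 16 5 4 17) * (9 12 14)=(1 11 10 2 8 14 9 12 13 16 5 4 17)=[0, 11, 8, 3, 17, 4, 6, 7, 14, 12, 2, 10, 13, 16, 9, 15, 5, 1]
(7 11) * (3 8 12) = (3 8 12)(7 11) = [0, 1, 2, 8, 4, 5, 6, 11, 12, 9, 10, 7, 3]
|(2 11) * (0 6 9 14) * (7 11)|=12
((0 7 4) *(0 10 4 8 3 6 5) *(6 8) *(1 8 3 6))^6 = (10) = [0, 1, 2, 3, 4, 5, 6, 7, 8, 9, 10]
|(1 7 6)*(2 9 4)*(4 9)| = 6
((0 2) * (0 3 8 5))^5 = [0, 1, 2, 3, 4, 5, 6, 7, 8] = (8)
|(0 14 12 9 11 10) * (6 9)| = |(0 14 12 6 9 11 10)| = 7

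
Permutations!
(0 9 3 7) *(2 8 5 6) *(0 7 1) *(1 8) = [9, 0, 1, 8, 4, 6, 2, 7, 5, 3] = (0 9 3 8 5 6 2 1)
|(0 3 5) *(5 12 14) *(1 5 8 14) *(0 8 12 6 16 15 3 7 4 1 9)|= |(0 7 4 1 5 8 14 12 9)(3 6 16 15)|= 36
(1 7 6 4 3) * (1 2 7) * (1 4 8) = (1 4 3 2 7 6 8) = [0, 4, 7, 2, 3, 5, 8, 6, 1]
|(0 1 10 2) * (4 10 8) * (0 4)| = 3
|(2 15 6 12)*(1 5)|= 4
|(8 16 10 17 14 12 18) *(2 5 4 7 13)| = 35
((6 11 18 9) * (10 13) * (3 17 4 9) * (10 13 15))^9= (3 4 6 18 17 9 11)(10 15)= [0, 1, 2, 4, 6, 5, 18, 7, 8, 11, 15, 3, 12, 13, 14, 10, 16, 9, 17]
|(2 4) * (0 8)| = |(0 8)(2 4)| = 2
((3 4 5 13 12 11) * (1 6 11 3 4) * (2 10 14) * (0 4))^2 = [5, 11, 14, 6, 13, 12, 0, 7, 8, 9, 2, 4, 1, 3, 10] = (0 5 12 1 11 4 13 3 6)(2 14 10)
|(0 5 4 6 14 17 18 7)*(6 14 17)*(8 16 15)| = |(0 5 4 14 6 17 18 7)(8 16 15)| = 24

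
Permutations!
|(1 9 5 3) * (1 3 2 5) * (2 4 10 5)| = 6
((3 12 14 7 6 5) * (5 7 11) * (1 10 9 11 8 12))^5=(1 3 5 11 9 10)(6 7)(8 14 12)=[0, 3, 2, 5, 4, 11, 7, 6, 14, 10, 1, 9, 8, 13, 12]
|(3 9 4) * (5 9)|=|(3 5 9 4)|=4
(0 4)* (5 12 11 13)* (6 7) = (0 4)(5 12 11 13)(6 7) = [4, 1, 2, 3, 0, 12, 7, 6, 8, 9, 10, 13, 11, 5]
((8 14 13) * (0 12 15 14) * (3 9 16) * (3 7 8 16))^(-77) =(0 14 7 12 13 8 15 16)(3 9) =[14, 1, 2, 9, 4, 5, 6, 12, 15, 3, 10, 11, 13, 8, 7, 16, 0]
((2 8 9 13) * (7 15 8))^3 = [0, 1, 8, 3, 4, 5, 6, 9, 2, 7, 10, 11, 12, 15, 14, 13] = (2 8)(7 9)(13 15)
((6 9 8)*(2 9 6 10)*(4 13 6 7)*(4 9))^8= [0, 1, 2, 3, 4, 5, 6, 7, 8, 9, 10, 11, 12, 13]= (13)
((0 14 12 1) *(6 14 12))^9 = [0, 1, 2, 3, 4, 5, 14, 7, 8, 9, 10, 11, 12, 13, 6] = (6 14)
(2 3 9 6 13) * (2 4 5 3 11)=(2 11)(3 9 6 13 4 5)=[0, 1, 11, 9, 5, 3, 13, 7, 8, 6, 10, 2, 12, 4]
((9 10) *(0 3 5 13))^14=(0 5)(3 13)=[5, 1, 2, 13, 4, 0, 6, 7, 8, 9, 10, 11, 12, 3]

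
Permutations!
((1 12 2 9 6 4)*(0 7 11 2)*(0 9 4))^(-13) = (0 1 7 12 11 9 2 6 4) = [1, 7, 6, 3, 0, 5, 4, 12, 8, 2, 10, 9, 11]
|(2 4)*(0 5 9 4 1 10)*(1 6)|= |(0 5 9 4 2 6 1 10)|= 8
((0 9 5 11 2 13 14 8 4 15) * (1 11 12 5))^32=[1, 2, 14, 3, 0, 5, 6, 7, 15, 11, 10, 13, 12, 8, 4, 9]=(0 1 2 14 4)(8 15 9 11 13)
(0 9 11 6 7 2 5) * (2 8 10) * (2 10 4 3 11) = (0 9 2 5)(3 11 6 7 8 4) = [9, 1, 5, 11, 3, 0, 7, 8, 4, 2, 10, 6]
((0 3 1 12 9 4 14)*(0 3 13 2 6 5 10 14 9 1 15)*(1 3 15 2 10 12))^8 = (0 14 13 15 10)(2 12 6 3 5) = [14, 1, 12, 5, 4, 2, 3, 7, 8, 9, 0, 11, 6, 15, 13, 10]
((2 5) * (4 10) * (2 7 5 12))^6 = (12) = [0, 1, 2, 3, 4, 5, 6, 7, 8, 9, 10, 11, 12]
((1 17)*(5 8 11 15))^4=(17)=[0, 1, 2, 3, 4, 5, 6, 7, 8, 9, 10, 11, 12, 13, 14, 15, 16, 17]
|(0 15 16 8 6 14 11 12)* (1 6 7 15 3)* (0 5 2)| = |(0 3 1 6 14 11 12 5 2)(7 15 16 8)| = 36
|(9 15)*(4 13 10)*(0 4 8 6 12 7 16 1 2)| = |(0 4 13 10 8 6 12 7 16 1 2)(9 15)| = 22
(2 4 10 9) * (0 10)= [10, 1, 4, 3, 0, 5, 6, 7, 8, 2, 9]= (0 10 9 2 4)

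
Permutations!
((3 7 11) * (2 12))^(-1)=(2 12)(3 11 7)=[0, 1, 12, 11, 4, 5, 6, 3, 8, 9, 10, 7, 2]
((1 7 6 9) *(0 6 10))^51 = (0 1)(6 7)(9 10) = [1, 0, 2, 3, 4, 5, 7, 6, 8, 10, 9]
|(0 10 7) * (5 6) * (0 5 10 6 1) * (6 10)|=5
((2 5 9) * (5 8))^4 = (9) = [0, 1, 2, 3, 4, 5, 6, 7, 8, 9]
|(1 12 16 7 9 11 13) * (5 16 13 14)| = |(1 12 13)(5 16 7 9 11 14)| = 6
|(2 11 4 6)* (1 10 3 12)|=|(1 10 3 12)(2 11 4 6)|=4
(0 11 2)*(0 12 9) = (0 11 2 12 9) = [11, 1, 12, 3, 4, 5, 6, 7, 8, 0, 10, 2, 9]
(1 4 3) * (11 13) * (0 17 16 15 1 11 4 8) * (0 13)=[17, 8, 2, 11, 3, 5, 6, 7, 13, 9, 10, 0, 12, 4, 14, 1, 15, 16]=(0 17 16 15 1 8 13 4 3 11)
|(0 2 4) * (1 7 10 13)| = |(0 2 4)(1 7 10 13)| = 12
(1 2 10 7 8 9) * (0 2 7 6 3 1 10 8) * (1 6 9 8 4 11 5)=(0 2 4 11 5 1 7)(3 6)(9 10)=[2, 7, 4, 6, 11, 1, 3, 0, 8, 10, 9, 5]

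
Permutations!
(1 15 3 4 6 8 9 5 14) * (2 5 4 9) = (1 15 3 9 4 6 8 2 5 14) = [0, 15, 5, 9, 6, 14, 8, 7, 2, 4, 10, 11, 12, 13, 1, 3]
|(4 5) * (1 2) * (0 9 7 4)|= 10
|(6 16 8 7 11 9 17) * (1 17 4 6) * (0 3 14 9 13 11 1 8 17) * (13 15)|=33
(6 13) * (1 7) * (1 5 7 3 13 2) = (1 3 13 6 2)(5 7) = [0, 3, 1, 13, 4, 7, 2, 5, 8, 9, 10, 11, 12, 6]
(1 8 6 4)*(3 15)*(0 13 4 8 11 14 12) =[13, 11, 2, 15, 1, 5, 8, 7, 6, 9, 10, 14, 0, 4, 12, 3] =(0 13 4 1 11 14 12)(3 15)(6 8)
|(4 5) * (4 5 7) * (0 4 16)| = 4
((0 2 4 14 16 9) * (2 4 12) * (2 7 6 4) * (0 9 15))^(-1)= (0 15 16 14 4 6 7 12 2)= [15, 1, 0, 3, 6, 5, 7, 12, 8, 9, 10, 11, 2, 13, 4, 16, 14]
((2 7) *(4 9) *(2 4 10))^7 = [0, 1, 4, 3, 10, 5, 6, 9, 8, 2, 7] = (2 4 10 7 9)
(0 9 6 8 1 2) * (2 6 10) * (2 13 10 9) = (0 2)(1 6 8)(10 13) = [2, 6, 0, 3, 4, 5, 8, 7, 1, 9, 13, 11, 12, 10]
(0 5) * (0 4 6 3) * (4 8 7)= (0 5 8 7 4 6 3)= [5, 1, 2, 0, 6, 8, 3, 4, 7]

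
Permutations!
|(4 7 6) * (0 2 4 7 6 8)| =6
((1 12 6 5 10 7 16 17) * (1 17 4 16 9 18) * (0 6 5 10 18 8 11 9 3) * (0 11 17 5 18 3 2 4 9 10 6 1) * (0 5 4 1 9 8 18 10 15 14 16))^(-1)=(0 4 17 8 16 14 15 11 3 5 18 9)(1 2 7 10 12)=[4, 2, 7, 5, 17, 18, 6, 10, 16, 0, 12, 3, 1, 13, 15, 11, 14, 8, 9]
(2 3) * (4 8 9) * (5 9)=(2 3)(4 8 5 9)=[0, 1, 3, 2, 8, 9, 6, 7, 5, 4]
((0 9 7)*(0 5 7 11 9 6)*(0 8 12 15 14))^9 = (0 12)(5 7)(6 15)(8 14)(9 11) = [12, 1, 2, 3, 4, 7, 15, 5, 14, 11, 10, 9, 0, 13, 8, 6]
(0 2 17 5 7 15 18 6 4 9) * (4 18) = (0 2 17 5 7 15 4 9)(6 18) = [2, 1, 17, 3, 9, 7, 18, 15, 8, 0, 10, 11, 12, 13, 14, 4, 16, 5, 6]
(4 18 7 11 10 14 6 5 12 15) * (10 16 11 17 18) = [0, 1, 2, 3, 10, 12, 5, 17, 8, 9, 14, 16, 15, 13, 6, 4, 11, 18, 7] = (4 10 14 6 5 12 15)(7 17 18)(11 16)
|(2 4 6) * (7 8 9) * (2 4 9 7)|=|(2 9)(4 6)(7 8)|=2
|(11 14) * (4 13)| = |(4 13)(11 14)| = 2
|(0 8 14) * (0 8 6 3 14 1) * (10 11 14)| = |(0 6 3 10 11 14 8 1)| = 8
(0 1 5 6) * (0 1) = [0, 5, 2, 3, 4, 6, 1] = (1 5 6)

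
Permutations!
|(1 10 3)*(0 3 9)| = |(0 3 1 10 9)| = 5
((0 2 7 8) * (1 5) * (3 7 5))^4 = [3, 0, 7, 2, 4, 8, 6, 5, 1] = (0 3 2 7 5 8 1)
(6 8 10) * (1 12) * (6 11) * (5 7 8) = (1 12)(5 7 8 10 11 6) = [0, 12, 2, 3, 4, 7, 5, 8, 10, 9, 11, 6, 1]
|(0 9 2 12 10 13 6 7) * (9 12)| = 6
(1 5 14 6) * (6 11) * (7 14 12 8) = (1 5 12 8 7 14 11 6) = [0, 5, 2, 3, 4, 12, 1, 14, 7, 9, 10, 6, 8, 13, 11]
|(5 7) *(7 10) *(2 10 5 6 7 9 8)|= 4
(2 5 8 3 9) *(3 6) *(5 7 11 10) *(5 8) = (2 7 11 10 8 6 3 9) = [0, 1, 7, 9, 4, 5, 3, 11, 6, 2, 8, 10]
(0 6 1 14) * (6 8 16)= (0 8 16 6 1 14)= [8, 14, 2, 3, 4, 5, 1, 7, 16, 9, 10, 11, 12, 13, 0, 15, 6]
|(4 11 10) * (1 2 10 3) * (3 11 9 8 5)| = 8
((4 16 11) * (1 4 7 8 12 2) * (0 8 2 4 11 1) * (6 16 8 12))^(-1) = (0 2 7 11 1 16 6 8 4 12) = [2, 16, 7, 3, 12, 5, 8, 11, 4, 9, 10, 1, 0, 13, 14, 15, 6]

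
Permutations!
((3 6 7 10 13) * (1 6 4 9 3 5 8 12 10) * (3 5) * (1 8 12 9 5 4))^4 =(1 9 10 6 4 13 7 5 3 8 12) =[0, 9, 2, 8, 13, 3, 4, 5, 12, 10, 6, 11, 1, 7]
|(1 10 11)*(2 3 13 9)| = |(1 10 11)(2 3 13 9)| = 12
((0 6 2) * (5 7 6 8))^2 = (0 5 6)(2 8 7) = [5, 1, 8, 3, 4, 6, 0, 2, 7]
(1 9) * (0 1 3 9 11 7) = (0 1 11 7)(3 9) = [1, 11, 2, 9, 4, 5, 6, 0, 8, 3, 10, 7]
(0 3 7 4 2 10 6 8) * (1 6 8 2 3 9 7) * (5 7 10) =(0 9 10 8)(1 6 2 5 7 4 3) =[9, 6, 5, 1, 3, 7, 2, 4, 0, 10, 8]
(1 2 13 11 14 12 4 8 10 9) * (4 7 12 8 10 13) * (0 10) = (0 10 9 1 2 4)(7 12)(8 13 11 14) = [10, 2, 4, 3, 0, 5, 6, 12, 13, 1, 9, 14, 7, 11, 8]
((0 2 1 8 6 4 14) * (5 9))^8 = [2, 8, 1, 3, 14, 5, 4, 7, 6, 9, 10, 11, 12, 13, 0] = (0 2 1 8 6 4 14)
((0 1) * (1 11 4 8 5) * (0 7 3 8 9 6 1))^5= (0 1)(3 4)(5 6)(7 11)(8 9)= [1, 0, 2, 4, 3, 6, 5, 11, 9, 8, 10, 7]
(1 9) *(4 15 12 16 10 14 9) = [0, 4, 2, 3, 15, 5, 6, 7, 8, 1, 14, 11, 16, 13, 9, 12, 10] = (1 4 15 12 16 10 14 9)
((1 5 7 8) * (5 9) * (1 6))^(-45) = (1 7)(5 6)(8 9) = [0, 7, 2, 3, 4, 6, 5, 1, 9, 8]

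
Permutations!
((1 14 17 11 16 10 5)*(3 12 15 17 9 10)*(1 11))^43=(1 17 15 12 3 16 11 5 10 9 14)=[0, 17, 2, 16, 4, 10, 6, 7, 8, 14, 9, 5, 3, 13, 1, 12, 11, 15]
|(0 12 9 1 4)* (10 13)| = 10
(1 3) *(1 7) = (1 3 7) = [0, 3, 2, 7, 4, 5, 6, 1]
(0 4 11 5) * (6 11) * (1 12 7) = (0 4 6 11 5)(1 12 7) = [4, 12, 2, 3, 6, 0, 11, 1, 8, 9, 10, 5, 7]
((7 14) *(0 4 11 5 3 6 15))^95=(0 3 4 6 11 15 5)(7 14)=[3, 1, 2, 4, 6, 0, 11, 14, 8, 9, 10, 15, 12, 13, 7, 5]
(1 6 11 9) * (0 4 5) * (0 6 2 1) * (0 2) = (0 4 5 6 11 9 2 1) = [4, 0, 1, 3, 5, 6, 11, 7, 8, 2, 10, 9]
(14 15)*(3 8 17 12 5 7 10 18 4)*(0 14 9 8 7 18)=(0 14 15 9 8 17 12 5 18 4 3 7 10)=[14, 1, 2, 7, 3, 18, 6, 10, 17, 8, 0, 11, 5, 13, 15, 9, 16, 12, 4]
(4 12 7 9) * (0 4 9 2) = (0 4 12 7 2) = [4, 1, 0, 3, 12, 5, 6, 2, 8, 9, 10, 11, 7]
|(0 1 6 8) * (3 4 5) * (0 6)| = |(0 1)(3 4 5)(6 8)| = 6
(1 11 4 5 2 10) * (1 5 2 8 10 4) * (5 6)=(1 11)(2 4)(5 8 10 6)=[0, 11, 4, 3, 2, 8, 5, 7, 10, 9, 6, 1]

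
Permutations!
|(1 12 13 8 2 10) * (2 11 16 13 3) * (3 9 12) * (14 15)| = |(1 3 2 10)(8 11 16 13)(9 12)(14 15)| = 4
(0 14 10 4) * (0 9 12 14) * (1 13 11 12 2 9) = (1 13 11 12 14 10 4)(2 9) = [0, 13, 9, 3, 1, 5, 6, 7, 8, 2, 4, 12, 14, 11, 10]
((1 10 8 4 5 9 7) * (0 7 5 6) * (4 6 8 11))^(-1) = (0 6 8 4 11 10 1 7)(5 9) = [6, 7, 2, 3, 11, 9, 8, 0, 4, 5, 1, 10]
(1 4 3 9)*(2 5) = (1 4 3 9)(2 5) = [0, 4, 5, 9, 3, 2, 6, 7, 8, 1]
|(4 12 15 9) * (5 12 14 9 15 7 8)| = |(15)(4 14 9)(5 12 7 8)| = 12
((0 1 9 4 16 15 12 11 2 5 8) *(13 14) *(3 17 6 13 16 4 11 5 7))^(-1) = (0 8 5 12 15 16 14 13 6 17 3 7 2 11 9 1) = [8, 0, 11, 7, 4, 12, 17, 2, 5, 1, 10, 9, 15, 6, 13, 16, 14, 3]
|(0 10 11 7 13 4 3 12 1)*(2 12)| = |(0 10 11 7 13 4 3 2 12 1)| = 10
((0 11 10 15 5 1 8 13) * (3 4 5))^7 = [1, 3, 2, 11, 10, 15, 6, 7, 4, 9, 13, 8, 12, 5, 14, 0] = (0 1 3 11 8 4 10 13 5 15)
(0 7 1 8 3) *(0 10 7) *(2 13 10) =(1 8 3 2 13 10 7) =[0, 8, 13, 2, 4, 5, 6, 1, 3, 9, 7, 11, 12, 10]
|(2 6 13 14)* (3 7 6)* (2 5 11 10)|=|(2 3 7 6 13 14 5 11 10)|=9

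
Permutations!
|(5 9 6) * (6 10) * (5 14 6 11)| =4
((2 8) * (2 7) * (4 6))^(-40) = (2 7 8) = [0, 1, 7, 3, 4, 5, 6, 8, 2]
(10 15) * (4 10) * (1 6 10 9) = [0, 6, 2, 3, 9, 5, 10, 7, 8, 1, 15, 11, 12, 13, 14, 4] = (1 6 10 15 4 9)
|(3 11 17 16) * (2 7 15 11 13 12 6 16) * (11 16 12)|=8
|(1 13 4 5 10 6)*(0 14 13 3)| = 9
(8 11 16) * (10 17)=[0, 1, 2, 3, 4, 5, 6, 7, 11, 9, 17, 16, 12, 13, 14, 15, 8, 10]=(8 11 16)(10 17)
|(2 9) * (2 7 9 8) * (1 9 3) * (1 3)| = |(1 9 7)(2 8)| = 6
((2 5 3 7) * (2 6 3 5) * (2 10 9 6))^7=(2 10 9 6 3 7)=[0, 1, 10, 7, 4, 5, 3, 2, 8, 6, 9]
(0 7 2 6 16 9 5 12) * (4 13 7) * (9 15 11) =(0 4 13 7 2 6 16 15 11 9 5 12) =[4, 1, 6, 3, 13, 12, 16, 2, 8, 5, 10, 9, 0, 7, 14, 11, 15]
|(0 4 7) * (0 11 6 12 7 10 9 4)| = |(4 10 9)(6 12 7 11)| = 12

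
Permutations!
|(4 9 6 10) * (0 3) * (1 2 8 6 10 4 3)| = |(0 1 2 8 6 4 9 10 3)| = 9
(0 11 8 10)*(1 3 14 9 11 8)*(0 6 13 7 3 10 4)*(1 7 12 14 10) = (0 8 4)(3 10 6 13 12 14 9 11 7) = [8, 1, 2, 10, 0, 5, 13, 3, 4, 11, 6, 7, 14, 12, 9]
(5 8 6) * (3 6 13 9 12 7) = (3 6 5 8 13 9 12 7) = [0, 1, 2, 6, 4, 8, 5, 3, 13, 12, 10, 11, 7, 9]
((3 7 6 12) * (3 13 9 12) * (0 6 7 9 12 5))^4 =(13)(0 5 9 3 6) =[5, 1, 2, 6, 4, 9, 0, 7, 8, 3, 10, 11, 12, 13]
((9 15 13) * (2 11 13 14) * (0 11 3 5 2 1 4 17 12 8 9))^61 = [11, 9, 3, 5, 15, 2, 6, 7, 4, 17, 10, 13, 1, 0, 8, 12, 16, 14] = (0 11 13)(1 9 17 14 8 4 15 12)(2 3 5)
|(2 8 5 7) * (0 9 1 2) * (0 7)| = 6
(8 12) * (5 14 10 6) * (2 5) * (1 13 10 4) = (1 13 10 6 2 5 14 4)(8 12) = [0, 13, 5, 3, 1, 14, 2, 7, 12, 9, 6, 11, 8, 10, 4]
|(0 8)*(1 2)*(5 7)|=|(0 8)(1 2)(5 7)|=2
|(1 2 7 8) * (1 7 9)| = |(1 2 9)(7 8)| = 6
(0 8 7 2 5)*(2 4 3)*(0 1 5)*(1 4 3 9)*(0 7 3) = (0 8 3 2 7)(1 5 4 9) = [8, 5, 7, 2, 9, 4, 6, 0, 3, 1]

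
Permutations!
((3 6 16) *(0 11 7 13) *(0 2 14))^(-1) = (0 14 2 13 7 11)(3 16 6) = [14, 1, 13, 16, 4, 5, 3, 11, 8, 9, 10, 0, 12, 7, 2, 15, 6]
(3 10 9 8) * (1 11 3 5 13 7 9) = (1 11 3 10)(5 13 7 9 8) = [0, 11, 2, 10, 4, 13, 6, 9, 5, 8, 1, 3, 12, 7]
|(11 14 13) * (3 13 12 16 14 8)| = 12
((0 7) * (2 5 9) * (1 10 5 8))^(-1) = (0 7)(1 8 2 9 5 10) = [7, 8, 9, 3, 4, 10, 6, 0, 2, 5, 1]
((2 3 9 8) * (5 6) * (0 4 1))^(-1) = [1, 4, 8, 2, 0, 6, 5, 7, 9, 3] = (0 1 4)(2 8 9 3)(5 6)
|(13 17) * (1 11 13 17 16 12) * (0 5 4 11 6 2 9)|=11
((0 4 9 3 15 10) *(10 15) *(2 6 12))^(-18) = [9, 1, 2, 0, 3, 5, 6, 7, 8, 10, 4, 11, 12, 13, 14, 15] = (15)(0 9 10 4 3)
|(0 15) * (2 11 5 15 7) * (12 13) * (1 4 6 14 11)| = 10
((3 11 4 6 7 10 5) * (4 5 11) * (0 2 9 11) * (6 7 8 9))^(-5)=(0 5 2 3 6 4 8 7 9 10 11)=[5, 1, 3, 6, 8, 2, 4, 9, 7, 10, 11, 0]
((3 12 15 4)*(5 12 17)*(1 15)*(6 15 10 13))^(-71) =[0, 12, 2, 4, 15, 17, 13, 7, 8, 9, 1, 11, 5, 10, 14, 6, 16, 3] =(1 12 5 17 3 4 15 6 13 10)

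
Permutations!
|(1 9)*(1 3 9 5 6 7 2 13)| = |(1 5 6 7 2 13)(3 9)| = 6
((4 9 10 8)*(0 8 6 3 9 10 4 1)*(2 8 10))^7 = (0 8 4 3 10 1 2 9 6) = [8, 2, 9, 10, 3, 5, 0, 7, 4, 6, 1]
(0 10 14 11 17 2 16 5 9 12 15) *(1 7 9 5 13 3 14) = (0 10 1 7 9 12 15)(2 16 13 3 14 11 17) = [10, 7, 16, 14, 4, 5, 6, 9, 8, 12, 1, 17, 15, 3, 11, 0, 13, 2]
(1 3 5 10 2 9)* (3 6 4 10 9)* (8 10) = [0, 6, 3, 5, 8, 9, 4, 7, 10, 1, 2] = (1 6 4 8 10 2 3 5 9)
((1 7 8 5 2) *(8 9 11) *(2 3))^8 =[0, 1, 2, 3, 4, 5, 6, 7, 8, 9, 10, 11] =(11)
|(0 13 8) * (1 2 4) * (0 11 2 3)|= 8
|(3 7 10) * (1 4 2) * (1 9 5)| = |(1 4 2 9 5)(3 7 10)| = 15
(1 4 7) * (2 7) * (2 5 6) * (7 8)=(1 4 5 6 2 8 7)=[0, 4, 8, 3, 5, 6, 2, 1, 7]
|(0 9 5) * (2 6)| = |(0 9 5)(2 6)| = 6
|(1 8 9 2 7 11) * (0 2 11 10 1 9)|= |(0 2 7 10 1 8)(9 11)|= 6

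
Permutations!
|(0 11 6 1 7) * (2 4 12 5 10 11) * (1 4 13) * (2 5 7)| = 24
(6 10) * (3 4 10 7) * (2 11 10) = [0, 1, 11, 4, 2, 5, 7, 3, 8, 9, 6, 10] = (2 11 10 6 7 3 4)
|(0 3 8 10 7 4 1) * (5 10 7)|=6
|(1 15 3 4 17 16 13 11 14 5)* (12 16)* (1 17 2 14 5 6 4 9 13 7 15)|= 20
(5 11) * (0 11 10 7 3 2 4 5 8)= (0 11 8)(2 4 5 10 7 3)= [11, 1, 4, 2, 5, 10, 6, 3, 0, 9, 7, 8]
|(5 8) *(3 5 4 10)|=5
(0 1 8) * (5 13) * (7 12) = [1, 8, 2, 3, 4, 13, 6, 12, 0, 9, 10, 11, 7, 5] = (0 1 8)(5 13)(7 12)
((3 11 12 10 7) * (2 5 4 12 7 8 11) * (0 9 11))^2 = [11, 1, 4, 5, 10, 12, 6, 2, 9, 7, 0, 3, 8] = (0 11 3 5 12 8 9 7 2 4 10)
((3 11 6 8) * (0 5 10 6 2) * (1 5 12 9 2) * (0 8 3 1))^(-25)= [6, 9, 0, 5, 4, 2, 1, 7, 12, 11, 8, 10, 3]= (0 6 1 9 11 10 8 12 3 5 2)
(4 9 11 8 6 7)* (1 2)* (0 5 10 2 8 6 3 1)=(0 5 10 2)(1 8 3)(4 9 11 6 7)=[5, 8, 0, 1, 9, 10, 7, 4, 3, 11, 2, 6]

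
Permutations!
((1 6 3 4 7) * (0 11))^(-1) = (0 11)(1 7 4 3 6) = [11, 7, 2, 6, 3, 5, 1, 4, 8, 9, 10, 0]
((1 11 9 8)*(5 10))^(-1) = (1 8 9 11)(5 10) = [0, 8, 2, 3, 4, 10, 6, 7, 9, 11, 5, 1]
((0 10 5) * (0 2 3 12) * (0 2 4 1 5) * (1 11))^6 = (12)(1 4)(5 11) = [0, 4, 2, 3, 1, 11, 6, 7, 8, 9, 10, 5, 12]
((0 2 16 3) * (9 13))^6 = (0 16)(2 3) = [16, 1, 3, 2, 4, 5, 6, 7, 8, 9, 10, 11, 12, 13, 14, 15, 0]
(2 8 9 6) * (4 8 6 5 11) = (2 6)(4 8 9 5 11) = [0, 1, 6, 3, 8, 11, 2, 7, 9, 5, 10, 4]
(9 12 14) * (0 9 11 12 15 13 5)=(0 9 15 13 5)(11 12 14)=[9, 1, 2, 3, 4, 0, 6, 7, 8, 15, 10, 12, 14, 5, 11, 13]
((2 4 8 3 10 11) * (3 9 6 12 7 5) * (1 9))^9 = [0, 2, 3, 12, 10, 6, 8, 9, 11, 4, 7, 5, 1] = (1 2 3 12)(4 10 7 9)(5 6 8 11)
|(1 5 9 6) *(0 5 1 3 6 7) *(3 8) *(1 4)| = 12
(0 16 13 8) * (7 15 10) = (0 16 13 8)(7 15 10) = [16, 1, 2, 3, 4, 5, 6, 15, 0, 9, 7, 11, 12, 8, 14, 10, 13]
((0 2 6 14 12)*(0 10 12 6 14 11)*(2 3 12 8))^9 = [0, 1, 2, 3, 4, 5, 6, 7, 8, 9, 10, 11, 12, 13, 14] = (14)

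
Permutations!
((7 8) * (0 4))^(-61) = (0 4)(7 8) = [4, 1, 2, 3, 0, 5, 6, 8, 7]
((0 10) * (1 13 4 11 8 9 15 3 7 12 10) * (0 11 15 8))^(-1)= [11, 0, 2, 15, 13, 5, 6, 3, 9, 8, 12, 10, 7, 1, 14, 4]= (0 11 10 12 7 3 15 4 13 1)(8 9)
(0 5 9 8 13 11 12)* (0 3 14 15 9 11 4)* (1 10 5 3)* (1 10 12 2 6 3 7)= (0 7 1 12 10 5 11 2 6 3 14 15 9 8 13 4)= [7, 12, 6, 14, 0, 11, 3, 1, 13, 8, 5, 2, 10, 4, 15, 9]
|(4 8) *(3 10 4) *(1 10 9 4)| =4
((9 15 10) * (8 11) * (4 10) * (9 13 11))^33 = (4 9 11 10 15 8 13) = [0, 1, 2, 3, 9, 5, 6, 7, 13, 11, 15, 10, 12, 4, 14, 8]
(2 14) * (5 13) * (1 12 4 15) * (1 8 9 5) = (1 12 4 15 8 9 5 13)(2 14) = [0, 12, 14, 3, 15, 13, 6, 7, 9, 5, 10, 11, 4, 1, 2, 8]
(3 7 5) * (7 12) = (3 12 7 5) = [0, 1, 2, 12, 4, 3, 6, 5, 8, 9, 10, 11, 7]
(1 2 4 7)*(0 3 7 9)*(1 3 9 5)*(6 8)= (0 9)(1 2 4 5)(3 7)(6 8)= [9, 2, 4, 7, 5, 1, 8, 3, 6, 0]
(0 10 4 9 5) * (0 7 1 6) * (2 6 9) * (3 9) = (0 10 4 2 6)(1 3 9 5 7) = [10, 3, 6, 9, 2, 7, 0, 1, 8, 5, 4]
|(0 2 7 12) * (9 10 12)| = |(0 2 7 9 10 12)| = 6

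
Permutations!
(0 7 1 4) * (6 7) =(0 6 7 1 4) =[6, 4, 2, 3, 0, 5, 7, 1]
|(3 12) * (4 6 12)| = |(3 4 6 12)| = 4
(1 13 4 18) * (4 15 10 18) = [0, 13, 2, 3, 4, 5, 6, 7, 8, 9, 18, 11, 12, 15, 14, 10, 16, 17, 1] = (1 13 15 10 18)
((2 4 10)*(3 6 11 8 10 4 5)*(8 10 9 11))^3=(2 6 11 5 8 10 3 9)=[0, 1, 6, 9, 4, 8, 11, 7, 10, 2, 3, 5]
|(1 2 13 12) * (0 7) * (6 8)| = 4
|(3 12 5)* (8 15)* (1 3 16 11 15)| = |(1 3 12 5 16 11 15 8)| = 8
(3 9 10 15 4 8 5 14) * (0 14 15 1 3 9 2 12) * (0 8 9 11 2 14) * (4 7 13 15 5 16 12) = (1 3 14 11 2 4 9 10)(7 13 15)(8 16 12) = [0, 3, 4, 14, 9, 5, 6, 13, 16, 10, 1, 2, 8, 15, 11, 7, 12]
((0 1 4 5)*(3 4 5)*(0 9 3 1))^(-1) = (1 4 3 9 5) = [0, 4, 2, 9, 3, 1, 6, 7, 8, 5]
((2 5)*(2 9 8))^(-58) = (2 9)(5 8) = [0, 1, 9, 3, 4, 8, 6, 7, 5, 2]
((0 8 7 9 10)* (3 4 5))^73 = (0 9 8 10 7)(3 4 5) = [9, 1, 2, 4, 5, 3, 6, 0, 10, 8, 7]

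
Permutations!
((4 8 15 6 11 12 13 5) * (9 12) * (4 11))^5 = (4 8 15 6) = [0, 1, 2, 3, 8, 5, 4, 7, 15, 9, 10, 11, 12, 13, 14, 6]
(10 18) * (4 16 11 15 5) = [0, 1, 2, 3, 16, 4, 6, 7, 8, 9, 18, 15, 12, 13, 14, 5, 11, 17, 10] = (4 16 11 15 5)(10 18)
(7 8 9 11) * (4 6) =(4 6)(7 8 9 11) =[0, 1, 2, 3, 6, 5, 4, 8, 9, 11, 10, 7]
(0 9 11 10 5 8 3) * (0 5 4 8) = (0 9 11 10 4 8 3 5) = [9, 1, 2, 5, 8, 0, 6, 7, 3, 11, 4, 10]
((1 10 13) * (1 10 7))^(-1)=(1 7)(10 13)=[0, 7, 2, 3, 4, 5, 6, 1, 8, 9, 13, 11, 12, 10]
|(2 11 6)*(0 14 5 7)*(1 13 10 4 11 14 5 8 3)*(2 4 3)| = 12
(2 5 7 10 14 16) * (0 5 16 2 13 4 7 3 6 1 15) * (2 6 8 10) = (0 5 3 8 10 14 6 1 15)(2 16 13 4 7) = [5, 15, 16, 8, 7, 3, 1, 2, 10, 9, 14, 11, 12, 4, 6, 0, 13]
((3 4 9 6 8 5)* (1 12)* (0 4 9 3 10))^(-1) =(0 10 5 8 6 9 3 4)(1 12) =[10, 12, 2, 4, 0, 8, 9, 7, 6, 3, 5, 11, 1]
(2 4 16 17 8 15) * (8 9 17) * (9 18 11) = (2 4 16 8 15)(9 17 18 11) = [0, 1, 4, 3, 16, 5, 6, 7, 15, 17, 10, 9, 12, 13, 14, 2, 8, 18, 11]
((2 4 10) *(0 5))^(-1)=(0 5)(2 10 4)=[5, 1, 10, 3, 2, 0, 6, 7, 8, 9, 4]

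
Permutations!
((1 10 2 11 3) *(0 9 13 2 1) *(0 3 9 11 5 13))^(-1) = [9, 10, 13, 3, 4, 2, 6, 7, 8, 11, 1, 0, 12, 5] = (0 9 11)(1 10)(2 13 5)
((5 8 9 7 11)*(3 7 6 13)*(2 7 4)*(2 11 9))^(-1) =(2 8 5 11 4 3 13 6 9 7) =[0, 1, 8, 13, 3, 11, 9, 2, 5, 7, 10, 4, 12, 6]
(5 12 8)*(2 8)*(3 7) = (2 8 5 12)(3 7) = [0, 1, 8, 7, 4, 12, 6, 3, 5, 9, 10, 11, 2]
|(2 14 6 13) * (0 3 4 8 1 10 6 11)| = |(0 3 4 8 1 10 6 13 2 14 11)| = 11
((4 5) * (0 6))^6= (6)= [0, 1, 2, 3, 4, 5, 6]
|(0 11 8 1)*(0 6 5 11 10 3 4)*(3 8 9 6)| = |(0 10 8 1 3 4)(5 11 9 6)| = 12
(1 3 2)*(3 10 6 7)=(1 10 6 7 3 2)=[0, 10, 1, 2, 4, 5, 7, 3, 8, 9, 6]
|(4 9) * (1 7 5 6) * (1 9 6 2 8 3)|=6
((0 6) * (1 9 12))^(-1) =(0 6)(1 12 9) =[6, 12, 2, 3, 4, 5, 0, 7, 8, 1, 10, 11, 9]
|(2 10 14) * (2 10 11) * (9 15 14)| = |(2 11)(9 15 14 10)| = 4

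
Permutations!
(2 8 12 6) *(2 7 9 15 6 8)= (6 7 9 15)(8 12)= [0, 1, 2, 3, 4, 5, 7, 9, 12, 15, 10, 11, 8, 13, 14, 6]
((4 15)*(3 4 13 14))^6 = (3 4 15 13 14) = [0, 1, 2, 4, 15, 5, 6, 7, 8, 9, 10, 11, 12, 14, 3, 13]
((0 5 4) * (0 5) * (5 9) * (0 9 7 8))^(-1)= (0 8 7 4 5 9)= [8, 1, 2, 3, 5, 9, 6, 4, 7, 0]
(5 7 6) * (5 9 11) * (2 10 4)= (2 10 4)(5 7 6 9 11)= [0, 1, 10, 3, 2, 7, 9, 6, 8, 11, 4, 5]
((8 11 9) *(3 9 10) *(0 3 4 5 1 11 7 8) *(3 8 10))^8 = (0 3 1 4 7)(5 10 8 9 11) = [3, 4, 2, 1, 7, 10, 6, 0, 9, 11, 8, 5]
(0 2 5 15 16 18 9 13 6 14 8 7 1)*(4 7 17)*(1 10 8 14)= [2, 0, 5, 3, 7, 15, 1, 10, 17, 13, 8, 11, 12, 6, 14, 16, 18, 4, 9]= (0 2 5 15 16 18 9 13 6 1)(4 7 10 8 17)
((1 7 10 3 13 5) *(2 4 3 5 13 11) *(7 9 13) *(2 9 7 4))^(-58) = [0, 10, 2, 9, 11, 7, 6, 5, 8, 4, 1, 13, 12, 3] = (1 10)(3 9 4 11 13)(5 7)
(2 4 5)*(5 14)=(2 4 14 5)=[0, 1, 4, 3, 14, 2, 6, 7, 8, 9, 10, 11, 12, 13, 5]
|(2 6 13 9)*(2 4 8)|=|(2 6 13 9 4 8)|=6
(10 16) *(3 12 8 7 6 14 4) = (3 12 8 7 6 14 4)(10 16) = [0, 1, 2, 12, 3, 5, 14, 6, 7, 9, 16, 11, 8, 13, 4, 15, 10]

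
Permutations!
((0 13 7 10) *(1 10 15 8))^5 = (0 1 15 13 10 8 7) = [1, 15, 2, 3, 4, 5, 6, 0, 7, 9, 8, 11, 12, 10, 14, 13]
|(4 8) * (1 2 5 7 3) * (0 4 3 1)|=|(0 4 8 3)(1 2 5 7)|=4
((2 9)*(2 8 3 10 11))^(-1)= [0, 1, 11, 8, 4, 5, 6, 7, 9, 2, 3, 10]= (2 11 10 3 8 9)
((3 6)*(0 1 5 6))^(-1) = (0 3 6 5 1) = [3, 0, 2, 6, 4, 1, 5]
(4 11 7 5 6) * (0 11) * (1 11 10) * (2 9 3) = (0 10 1 11 7 5 6 4)(2 9 3) = [10, 11, 9, 2, 0, 6, 4, 5, 8, 3, 1, 7]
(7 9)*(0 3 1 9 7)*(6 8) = [3, 9, 2, 1, 4, 5, 8, 7, 6, 0] = (0 3 1 9)(6 8)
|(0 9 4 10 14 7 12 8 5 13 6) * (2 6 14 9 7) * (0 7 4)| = 8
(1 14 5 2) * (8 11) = (1 14 5 2)(8 11) = [0, 14, 1, 3, 4, 2, 6, 7, 11, 9, 10, 8, 12, 13, 5]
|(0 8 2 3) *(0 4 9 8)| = |(2 3 4 9 8)| = 5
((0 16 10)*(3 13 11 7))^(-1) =(0 10 16)(3 7 11 13) =[10, 1, 2, 7, 4, 5, 6, 11, 8, 9, 16, 13, 12, 3, 14, 15, 0]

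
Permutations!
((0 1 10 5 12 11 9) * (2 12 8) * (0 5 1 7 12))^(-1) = (0 2 8 5 9 11 12 7)(1 10) = [2, 10, 8, 3, 4, 9, 6, 0, 5, 11, 1, 12, 7]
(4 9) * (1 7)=[0, 7, 2, 3, 9, 5, 6, 1, 8, 4]=(1 7)(4 9)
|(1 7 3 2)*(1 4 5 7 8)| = |(1 8)(2 4 5 7 3)| = 10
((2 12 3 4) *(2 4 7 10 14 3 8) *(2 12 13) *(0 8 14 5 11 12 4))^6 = [0, 1, 2, 14, 4, 10, 6, 3, 8, 9, 7, 5, 11, 13, 12] = (3 14 12 11 5 10 7)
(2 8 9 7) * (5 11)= (2 8 9 7)(5 11)= [0, 1, 8, 3, 4, 11, 6, 2, 9, 7, 10, 5]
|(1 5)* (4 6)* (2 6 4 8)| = |(1 5)(2 6 8)| = 6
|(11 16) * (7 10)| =2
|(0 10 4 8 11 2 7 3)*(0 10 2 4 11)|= |(0 2 7 3 10 11 4 8)|= 8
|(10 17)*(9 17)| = 3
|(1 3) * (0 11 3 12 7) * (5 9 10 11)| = 9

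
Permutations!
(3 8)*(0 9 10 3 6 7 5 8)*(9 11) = (0 11 9 10 3)(5 8 6 7) = [11, 1, 2, 0, 4, 8, 7, 5, 6, 10, 3, 9]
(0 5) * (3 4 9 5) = [3, 1, 2, 4, 9, 0, 6, 7, 8, 5] = (0 3 4 9 5)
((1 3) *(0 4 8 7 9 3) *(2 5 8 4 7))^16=(0 7 9 3 1)(2 5 8)=[7, 0, 5, 1, 4, 8, 6, 9, 2, 3]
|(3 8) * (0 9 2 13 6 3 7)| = |(0 9 2 13 6 3 8 7)| = 8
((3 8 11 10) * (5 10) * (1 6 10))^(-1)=(1 5 11 8 3 10 6)=[0, 5, 2, 10, 4, 11, 1, 7, 3, 9, 6, 8]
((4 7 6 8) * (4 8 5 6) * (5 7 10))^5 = (10) = [0, 1, 2, 3, 4, 5, 6, 7, 8, 9, 10]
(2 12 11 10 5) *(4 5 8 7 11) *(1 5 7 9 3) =(1 5 2 12 4 7 11 10 8 9 3) =[0, 5, 12, 1, 7, 2, 6, 11, 9, 3, 8, 10, 4]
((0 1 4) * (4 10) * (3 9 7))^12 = (10) = [0, 1, 2, 3, 4, 5, 6, 7, 8, 9, 10]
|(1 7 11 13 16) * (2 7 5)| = 7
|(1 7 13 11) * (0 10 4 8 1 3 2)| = |(0 10 4 8 1 7 13 11 3 2)| = 10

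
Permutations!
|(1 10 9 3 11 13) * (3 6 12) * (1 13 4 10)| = |(13)(3 11 4 10 9 6 12)| = 7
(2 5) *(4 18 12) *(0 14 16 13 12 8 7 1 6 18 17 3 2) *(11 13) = (0 14 16 11 13 12 4 17 3 2 5)(1 6 18 8 7) = [14, 6, 5, 2, 17, 0, 18, 1, 7, 9, 10, 13, 4, 12, 16, 15, 11, 3, 8]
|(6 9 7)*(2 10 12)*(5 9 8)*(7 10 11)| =|(2 11 7 6 8 5 9 10 12)| =9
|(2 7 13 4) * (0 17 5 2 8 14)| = |(0 17 5 2 7 13 4 8 14)| = 9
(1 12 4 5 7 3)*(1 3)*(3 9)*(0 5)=(0 5 7 1 12 4)(3 9)=[5, 12, 2, 9, 0, 7, 6, 1, 8, 3, 10, 11, 4]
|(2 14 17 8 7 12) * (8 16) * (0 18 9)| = |(0 18 9)(2 14 17 16 8 7 12)| = 21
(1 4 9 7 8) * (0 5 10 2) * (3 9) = [5, 4, 0, 9, 3, 10, 6, 8, 1, 7, 2] = (0 5 10 2)(1 4 3 9 7 8)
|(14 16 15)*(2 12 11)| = 3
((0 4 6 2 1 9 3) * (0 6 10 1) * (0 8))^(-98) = [4, 9, 8, 6, 10, 5, 2, 7, 0, 3, 1] = (0 4 10 1 9 3 6 2 8)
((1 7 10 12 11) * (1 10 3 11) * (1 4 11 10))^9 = (1 3 12 11 7 10 4) = [0, 3, 2, 12, 1, 5, 6, 10, 8, 9, 4, 7, 11]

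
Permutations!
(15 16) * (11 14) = [0, 1, 2, 3, 4, 5, 6, 7, 8, 9, 10, 14, 12, 13, 11, 16, 15] = (11 14)(15 16)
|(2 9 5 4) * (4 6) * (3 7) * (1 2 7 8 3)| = |(1 2 9 5 6 4 7)(3 8)| = 14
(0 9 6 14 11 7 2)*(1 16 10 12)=(0 9 6 14 11 7 2)(1 16 10 12)=[9, 16, 0, 3, 4, 5, 14, 2, 8, 6, 12, 7, 1, 13, 11, 15, 10]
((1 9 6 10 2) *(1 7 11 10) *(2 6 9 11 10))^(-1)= (1 6 10 7 2 11)= [0, 6, 11, 3, 4, 5, 10, 2, 8, 9, 7, 1]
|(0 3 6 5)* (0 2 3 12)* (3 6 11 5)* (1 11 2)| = 6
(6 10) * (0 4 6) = (0 4 6 10) = [4, 1, 2, 3, 6, 5, 10, 7, 8, 9, 0]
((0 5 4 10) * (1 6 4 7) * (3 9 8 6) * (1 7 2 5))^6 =[4, 10, 2, 0, 8, 5, 9, 7, 3, 1, 6] =(0 4 8 3)(1 10 6 9)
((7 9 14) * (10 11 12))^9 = (14) = [0, 1, 2, 3, 4, 5, 6, 7, 8, 9, 10, 11, 12, 13, 14]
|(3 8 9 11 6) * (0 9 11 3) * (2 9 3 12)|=|(0 3 8 11 6)(2 9 12)|=15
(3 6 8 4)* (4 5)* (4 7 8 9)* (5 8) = (3 6 9 4)(5 7) = [0, 1, 2, 6, 3, 7, 9, 5, 8, 4]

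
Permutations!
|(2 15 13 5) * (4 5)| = 5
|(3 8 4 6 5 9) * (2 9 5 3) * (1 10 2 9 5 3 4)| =6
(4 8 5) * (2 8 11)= (2 8 5 4 11)= [0, 1, 8, 3, 11, 4, 6, 7, 5, 9, 10, 2]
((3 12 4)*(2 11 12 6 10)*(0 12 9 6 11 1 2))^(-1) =[10, 2, 1, 4, 12, 5, 9, 7, 8, 11, 6, 3, 0] =(0 10 6 9 11 3 4 12)(1 2)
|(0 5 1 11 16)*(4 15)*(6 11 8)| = 14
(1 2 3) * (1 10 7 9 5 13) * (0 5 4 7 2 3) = (0 5 13 1 3 10 2)(4 7 9) = [5, 3, 0, 10, 7, 13, 6, 9, 8, 4, 2, 11, 12, 1]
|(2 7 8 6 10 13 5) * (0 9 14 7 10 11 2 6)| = |(0 9 14 7 8)(2 10 13 5 6 11)| = 30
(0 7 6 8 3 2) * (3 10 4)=(0 7 6 8 10 4 3 2)=[7, 1, 0, 2, 3, 5, 8, 6, 10, 9, 4]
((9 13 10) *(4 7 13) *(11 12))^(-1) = (4 9 10 13 7)(11 12) = [0, 1, 2, 3, 9, 5, 6, 4, 8, 10, 13, 12, 11, 7]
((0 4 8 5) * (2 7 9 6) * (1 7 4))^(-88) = (0 7 6 4 5 1 9 2 8) = [7, 9, 8, 3, 5, 1, 4, 6, 0, 2]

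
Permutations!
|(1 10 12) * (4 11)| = 6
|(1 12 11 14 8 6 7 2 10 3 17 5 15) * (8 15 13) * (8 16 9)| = |(1 12 11 14 15)(2 10 3 17 5 13 16 9 8 6 7)| = 55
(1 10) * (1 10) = (10) = [0, 1, 2, 3, 4, 5, 6, 7, 8, 9, 10]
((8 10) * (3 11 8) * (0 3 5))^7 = (0 3 11 8 10 5) = [3, 1, 2, 11, 4, 0, 6, 7, 10, 9, 5, 8]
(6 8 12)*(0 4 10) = (0 4 10)(6 8 12) = [4, 1, 2, 3, 10, 5, 8, 7, 12, 9, 0, 11, 6]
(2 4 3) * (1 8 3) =(1 8 3 2 4) =[0, 8, 4, 2, 1, 5, 6, 7, 3]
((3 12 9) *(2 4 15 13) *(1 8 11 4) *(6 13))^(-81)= (1 2 13 6 15 4 11 8)= [0, 2, 13, 3, 11, 5, 15, 7, 1, 9, 10, 8, 12, 6, 14, 4]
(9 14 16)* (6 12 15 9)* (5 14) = (5 14 16 6 12 15 9) = [0, 1, 2, 3, 4, 14, 12, 7, 8, 5, 10, 11, 15, 13, 16, 9, 6]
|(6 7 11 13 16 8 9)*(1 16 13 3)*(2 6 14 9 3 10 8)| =18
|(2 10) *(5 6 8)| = 6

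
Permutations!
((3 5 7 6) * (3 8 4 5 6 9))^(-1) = (3 9 7 5 4 8 6) = [0, 1, 2, 9, 8, 4, 3, 5, 6, 7]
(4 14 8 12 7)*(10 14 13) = (4 13 10 14 8 12 7) = [0, 1, 2, 3, 13, 5, 6, 4, 12, 9, 14, 11, 7, 10, 8]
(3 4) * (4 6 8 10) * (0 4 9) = (0 4 3 6 8 10 9) = [4, 1, 2, 6, 3, 5, 8, 7, 10, 0, 9]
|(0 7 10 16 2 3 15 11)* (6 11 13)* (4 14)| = |(0 7 10 16 2 3 15 13 6 11)(4 14)| = 10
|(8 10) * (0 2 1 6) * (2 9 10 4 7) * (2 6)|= 14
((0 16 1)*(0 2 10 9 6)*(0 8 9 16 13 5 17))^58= (0 5)(1 10)(2 16)(6 8 9)(13 17)= [5, 10, 16, 3, 4, 0, 8, 7, 9, 6, 1, 11, 12, 17, 14, 15, 2, 13]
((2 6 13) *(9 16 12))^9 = [0, 1, 2, 3, 4, 5, 6, 7, 8, 9, 10, 11, 12, 13, 14, 15, 16] = (16)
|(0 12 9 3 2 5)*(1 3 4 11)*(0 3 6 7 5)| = 11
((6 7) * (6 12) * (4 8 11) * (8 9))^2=(4 8)(6 12 7)(9 11)=[0, 1, 2, 3, 8, 5, 12, 6, 4, 11, 10, 9, 7]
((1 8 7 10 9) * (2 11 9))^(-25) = [0, 10, 1, 3, 4, 5, 6, 11, 2, 7, 9, 8] = (1 10 9 7 11 8 2)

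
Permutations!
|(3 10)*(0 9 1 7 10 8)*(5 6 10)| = 9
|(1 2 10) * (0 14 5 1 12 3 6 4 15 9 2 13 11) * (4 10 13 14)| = 84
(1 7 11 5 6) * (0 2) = (0 2)(1 7 11 5 6) = [2, 7, 0, 3, 4, 6, 1, 11, 8, 9, 10, 5]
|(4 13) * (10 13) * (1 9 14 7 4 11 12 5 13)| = |(1 9 14 7 4 10)(5 13 11 12)| = 12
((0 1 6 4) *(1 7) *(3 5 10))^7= [1, 4, 2, 5, 7, 10, 0, 6, 8, 9, 3]= (0 1 4 7 6)(3 5 10)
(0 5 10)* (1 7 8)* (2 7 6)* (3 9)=(0 5 10)(1 6 2 7 8)(3 9)=[5, 6, 7, 9, 4, 10, 2, 8, 1, 3, 0]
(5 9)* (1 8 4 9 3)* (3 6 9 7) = (1 8 4 7 3)(5 6 9) = [0, 8, 2, 1, 7, 6, 9, 3, 4, 5]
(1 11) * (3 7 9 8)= [0, 11, 2, 7, 4, 5, 6, 9, 3, 8, 10, 1]= (1 11)(3 7 9 8)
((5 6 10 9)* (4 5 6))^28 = [0, 1, 2, 3, 4, 5, 10, 7, 8, 6, 9] = (6 10 9)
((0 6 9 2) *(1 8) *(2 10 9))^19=[6, 8, 0, 3, 4, 5, 2, 7, 1, 10, 9]=(0 6 2)(1 8)(9 10)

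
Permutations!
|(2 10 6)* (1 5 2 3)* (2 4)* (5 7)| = |(1 7 5 4 2 10 6 3)| = 8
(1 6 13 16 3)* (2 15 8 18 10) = (1 6 13 16 3)(2 15 8 18 10) = [0, 6, 15, 1, 4, 5, 13, 7, 18, 9, 2, 11, 12, 16, 14, 8, 3, 17, 10]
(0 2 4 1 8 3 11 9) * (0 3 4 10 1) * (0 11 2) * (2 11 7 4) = [0, 8, 10, 11, 7, 5, 6, 4, 2, 3, 1, 9] = (1 8 2 10)(3 11 9)(4 7)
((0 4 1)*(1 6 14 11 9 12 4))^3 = (0 1)(4 11)(6 9)(12 14) = [1, 0, 2, 3, 11, 5, 9, 7, 8, 6, 10, 4, 14, 13, 12]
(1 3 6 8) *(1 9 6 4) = (1 3 4)(6 8 9) = [0, 3, 2, 4, 1, 5, 8, 7, 9, 6]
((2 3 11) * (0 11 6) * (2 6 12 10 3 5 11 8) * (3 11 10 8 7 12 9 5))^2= (0 12 2 9 10 6 7 8 3 5 11)= [12, 1, 9, 5, 4, 11, 7, 8, 3, 10, 6, 0, 2]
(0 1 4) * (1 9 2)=[9, 4, 1, 3, 0, 5, 6, 7, 8, 2]=(0 9 2 1 4)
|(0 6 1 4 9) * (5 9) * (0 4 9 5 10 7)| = |(0 6 1 9 4 10 7)| = 7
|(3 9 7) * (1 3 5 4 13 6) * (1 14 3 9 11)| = |(1 9 7 5 4 13 6 14 3 11)| = 10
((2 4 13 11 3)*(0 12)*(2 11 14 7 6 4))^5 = (14)(0 12)(3 11) = [12, 1, 2, 11, 4, 5, 6, 7, 8, 9, 10, 3, 0, 13, 14]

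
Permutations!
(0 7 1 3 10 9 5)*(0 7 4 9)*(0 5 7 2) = (0 4 9 7 1 3 10 5 2) = [4, 3, 0, 10, 9, 2, 6, 1, 8, 7, 5]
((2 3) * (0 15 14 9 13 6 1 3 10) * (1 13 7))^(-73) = [10, 7, 3, 1, 4, 5, 13, 9, 8, 14, 2, 11, 12, 6, 15, 0] = (0 10 2 3 1 7 9 14 15)(6 13)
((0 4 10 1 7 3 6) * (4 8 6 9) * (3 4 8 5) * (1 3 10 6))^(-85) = [8, 5, 2, 4, 3, 1, 9, 10, 0, 6, 7] = (0 8)(1 5)(3 4)(6 9)(7 10)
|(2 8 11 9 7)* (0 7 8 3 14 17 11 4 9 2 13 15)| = 60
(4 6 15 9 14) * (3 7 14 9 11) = (3 7 14 4 6 15 11) = [0, 1, 2, 7, 6, 5, 15, 14, 8, 9, 10, 3, 12, 13, 4, 11]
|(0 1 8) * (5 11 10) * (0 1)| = 6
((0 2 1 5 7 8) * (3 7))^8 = (0 2 1 5 3 7 8) = [2, 5, 1, 7, 4, 3, 6, 8, 0]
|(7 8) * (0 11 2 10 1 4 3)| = |(0 11 2 10 1 4 3)(7 8)| = 14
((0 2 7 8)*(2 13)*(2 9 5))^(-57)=(0 8 7 2 5 9 13)=[8, 1, 5, 3, 4, 9, 6, 2, 7, 13, 10, 11, 12, 0]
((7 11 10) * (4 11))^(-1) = (4 7 10 11) = [0, 1, 2, 3, 7, 5, 6, 10, 8, 9, 11, 4]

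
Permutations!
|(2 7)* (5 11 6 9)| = 4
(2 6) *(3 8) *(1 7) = (1 7)(2 6)(3 8) = [0, 7, 6, 8, 4, 5, 2, 1, 3]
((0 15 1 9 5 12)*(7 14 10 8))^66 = (15)(7 10)(8 14) = [0, 1, 2, 3, 4, 5, 6, 10, 14, 9, 7, 11, 12, 13, 8, 15]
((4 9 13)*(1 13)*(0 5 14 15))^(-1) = [15, 9, 2, 3, 13, 0, 6, 7, 8, 4, 10, 11, 12, 1, 5, 14] = (0 15 14 5)(1 9 4 13)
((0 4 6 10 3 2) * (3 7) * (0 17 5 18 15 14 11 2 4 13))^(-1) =(0 13)(2 11 14 15 18 5 17)(3 7 10 6 4) =[13, 1, 11, 7, 3, 17, 4, 10, 8, 9, 6, 14, 12, 0, 15, 18, 16, 2, 5]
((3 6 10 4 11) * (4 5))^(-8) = (3 4 10)(5 6 11) = [0, 1, 2, 4, 10, 6, 11, 7, 8, 9, 3, 5]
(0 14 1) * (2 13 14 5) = (0 5 2 13 14 1) = [5, 0, 13, 3, 4, 2, 6, 7, 8, 9, 10, 11, 12, 14, 1]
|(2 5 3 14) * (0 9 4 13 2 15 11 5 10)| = 30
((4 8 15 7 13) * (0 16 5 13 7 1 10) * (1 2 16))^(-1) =[10, 0, 15, 3, 13, 16, 6, 7, 4, 9, 1, 11, 12, 5, 14, 8, 2] =(0 10 1)(2 15 8 4 13 5 16)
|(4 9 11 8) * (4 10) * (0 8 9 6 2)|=6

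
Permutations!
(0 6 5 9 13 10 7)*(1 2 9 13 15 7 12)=(0 6 5 13 10 12 1 2 9 15 7)=[6, 2, 9, 3, 4, 13, 5, 0, 8, 15, 12, 11, 1, 10, 14, 7]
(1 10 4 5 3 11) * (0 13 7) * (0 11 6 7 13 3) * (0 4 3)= (13)(1 10 3 6 7 11)(4 5)= [0, 10, 2, 6, 5, 4, 7, 11, 8, 9, 3, 1, 12, 13]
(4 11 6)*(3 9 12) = (3 9 12)(4 11 6) = [0, 1, 2, 9, 11, 5, 4, 7, 8, 12, 10, 6, 3]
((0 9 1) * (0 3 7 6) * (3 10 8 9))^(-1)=(0 6 7 3)(1 9 8 10)=[6, 9, 2, 0, 4, 5, 7, 3, 10, 8, 1]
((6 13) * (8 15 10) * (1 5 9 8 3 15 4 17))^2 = (1 9 4)(3 10 15)(5 8 17) = [0, 9, 2, 10, 1, 8, 6, 7, 17, 4, 15, 11, 12, 13, 14, 3, 16, 5]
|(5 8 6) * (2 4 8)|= 5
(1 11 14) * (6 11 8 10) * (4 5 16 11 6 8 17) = (1 17 4 5 16 11 14)(8 10) = [0, 17, 2, 3, 5, 16, 6, 7, 10, 9, 8, 14, 12, 13, 1, 15, 11, 4]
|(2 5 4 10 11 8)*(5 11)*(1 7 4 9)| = |(1 7 4 10 5 9)(2 11 8)| = 6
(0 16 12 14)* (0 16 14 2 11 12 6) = [14, 1, 11, 3, 4, 5, 0, 7, 8, 9, 10, 12, 2, 13, 16, 15, 6] = (0 14 16 6)(2 11 12)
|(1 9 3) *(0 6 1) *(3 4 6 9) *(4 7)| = |(0 9 7 4 6 1 3)| = 7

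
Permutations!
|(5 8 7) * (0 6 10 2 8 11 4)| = 9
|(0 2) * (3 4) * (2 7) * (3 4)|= |(0 7 2)|= 3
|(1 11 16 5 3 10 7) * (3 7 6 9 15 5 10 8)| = 18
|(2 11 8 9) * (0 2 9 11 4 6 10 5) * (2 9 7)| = 8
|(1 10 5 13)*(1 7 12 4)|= |(1 10 5 13 7 12 4)|= 7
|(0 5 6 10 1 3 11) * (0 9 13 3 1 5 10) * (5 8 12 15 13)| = 11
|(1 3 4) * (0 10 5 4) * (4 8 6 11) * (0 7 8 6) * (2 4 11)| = 10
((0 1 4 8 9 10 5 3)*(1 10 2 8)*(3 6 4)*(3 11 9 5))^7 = (0 10 3)(1 4 6 5 8 2 9 11) = [10, 4, 9, 0, 6, 8, 5, 7, 2, 11, 3, 1]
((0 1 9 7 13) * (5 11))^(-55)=(13)(5 11)=[0, 1, 2, 3, 4, 11, 6, 7, 8, 9, 10, 5, 12, 13]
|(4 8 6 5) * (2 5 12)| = |(2 5 4 8 6 12)| = 6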